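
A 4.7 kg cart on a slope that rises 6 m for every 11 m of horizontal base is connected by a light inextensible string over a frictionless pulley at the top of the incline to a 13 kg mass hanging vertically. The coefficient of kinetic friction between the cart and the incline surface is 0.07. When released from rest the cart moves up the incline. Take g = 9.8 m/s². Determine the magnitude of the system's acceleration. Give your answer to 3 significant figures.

5.79 m/s²

For the cart on the incline: the weight component along the slope is m₁g sin 28.61° = 4.7 × 9.8 × 0.4789 = 22.058 N and the normal force is N = m₁g cos 28.61° = 40.436 N.
Kinetic friction opposes the cart's motion up the incline: f = μN = 0.07 × 40.436 = 2.831 N acting down the slope.
Newton's second law for the cart (up-slope positive): T − 22.058 − 2.831 = 4.7 a. For the hanging mass (downward positive): 13 × 9.8 − T = 13 a.
Adding the two equations eliminates T: 102.511 = 17.7 a, so a = 5.7916 m/s².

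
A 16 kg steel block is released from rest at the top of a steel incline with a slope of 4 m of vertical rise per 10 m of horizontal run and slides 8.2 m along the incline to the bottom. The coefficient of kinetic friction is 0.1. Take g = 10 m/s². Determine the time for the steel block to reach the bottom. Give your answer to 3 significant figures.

The weight component along the incline is mg sin 21.80° = 59.423 N and the normal force is N = mg cos 21.80° = 148.556 N.
Friction up the slope is f = μN = 0.1 × 148.556 = 14.856 N, so the net downslope force is 59.423 − 14.856 = 44.567 N and a = 44.567 / 16 = 2.7854 m/s².
Starting from rest, L = ½at², so t = √(2L/a) = √(2 × 8.2 / 2.7854) = 2.4265 s.

2.43 s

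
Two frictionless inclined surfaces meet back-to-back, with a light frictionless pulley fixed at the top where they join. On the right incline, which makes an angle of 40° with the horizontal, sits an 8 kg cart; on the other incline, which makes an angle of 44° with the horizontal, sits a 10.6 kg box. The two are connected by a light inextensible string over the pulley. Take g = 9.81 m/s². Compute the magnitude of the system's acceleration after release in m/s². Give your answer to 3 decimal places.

Resolve each weight along its own incline: the 8 kg mass has component 8 × 9.81 × sin 40° = 50.446 N down its slope, and the 10.6 kg mass has 10.6 × 9.81 × sin 44° = 72.235 N down its slope.
The 10.6 kg side's 72.235 N exceeds the other side's 50.446 N, so that mass slides down and the 8 kg mass slides up. Taking that direction as positive, Newton's second law for the whole system gives 72.235 − 50.446 = (8 + 10.6) a, so a = 21.789 / 18.6 = 1.1715 m/s².

1.171 m/s²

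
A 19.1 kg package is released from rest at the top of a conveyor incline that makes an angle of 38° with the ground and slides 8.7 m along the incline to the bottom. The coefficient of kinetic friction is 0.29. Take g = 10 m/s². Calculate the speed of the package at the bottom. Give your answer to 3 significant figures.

The weight component along the incline is mg sin 38° = 117.591 N and the normal force is N = mg cos 38° = 150.510 N.
Friction up the slope is f = μN = 0.29 × 150.510 = 43.648 N, so the net downslope force is 117.591 − 43.648 = 73.943 N and a = 73.943 / 19.1 = 3.8714 m/s².
Starting from rest over a distance of 8.7 m, v² = 2aL = 2 × 3.8714 × 8.7 = 67.3624, so v = 8.2075 m/s.

8.21 m/s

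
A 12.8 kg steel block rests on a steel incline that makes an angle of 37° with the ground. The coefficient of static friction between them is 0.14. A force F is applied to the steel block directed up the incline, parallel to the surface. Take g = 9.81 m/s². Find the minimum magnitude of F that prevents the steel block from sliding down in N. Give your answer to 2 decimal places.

61.53 N

The normal force is N = mg cos 37° = 100.283 N. With F at its minimum the steel block is on the verge of sliding down, so static friction is at its maximum μ_s N = 0.14 × 100.283 = 14.040 N and acts up the slope.
Equilibrium along the incline: F + μ_s N = mg sin 37°, so F = 75.569 − 14.040 = 61.529 N.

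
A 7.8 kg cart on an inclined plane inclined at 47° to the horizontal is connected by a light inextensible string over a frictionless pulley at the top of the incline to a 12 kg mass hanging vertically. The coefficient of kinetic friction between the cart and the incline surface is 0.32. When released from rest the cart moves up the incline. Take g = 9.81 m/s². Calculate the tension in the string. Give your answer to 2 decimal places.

90.41 N

For the cart on the incline: the weight component along the slope is m₁g sin 47° = 7.8 × 9.81 × 0.7314 = 55.965 N and the normal force is N = m₁g cos 47° = 52.185 N.
Kinetic friction opposes the cart's motion up the incline: f = μN = 0.32 × 52.185 = 16.699 N acting down the slope.
Newton's second law for the cart (up-slope positive): T − 55.965 − 16.699 = 7.8 a. For the hanging mass (downward positive): 12 × 9.81 − T = 12 a.
Adding the two equations eliminates T: 45.056 = 19.8 a, so a = 2.2756 m/s².
Then from the hanging mass's equation, T = 12 × (9.81 − 2.2756) = 90.413 N.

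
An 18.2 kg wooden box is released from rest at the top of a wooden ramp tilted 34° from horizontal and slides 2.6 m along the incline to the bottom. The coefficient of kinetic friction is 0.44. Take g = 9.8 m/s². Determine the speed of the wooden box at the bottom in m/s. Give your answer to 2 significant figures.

The weight component along the incline is mg sin 34° = 99.738 N and the normal force is N = mg cos 34° = 147.867 N.
Friction up the slope is f = μN = 0.44 × 147.867 = 65.061 N, so the net downslope force is 99.738 − 65.061 = 34.677 N and a = 34.677 / 18.2 = 1.9053 m/s².
Starting from rest over a distance of 2.6 m, v² = 2aL = 2 × 1.9053 × 2.6 = 9.9076, so v = 3.1476 m/s.

3.1 m/s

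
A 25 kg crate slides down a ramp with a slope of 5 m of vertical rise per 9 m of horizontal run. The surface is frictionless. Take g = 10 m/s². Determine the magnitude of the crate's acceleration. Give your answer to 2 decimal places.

Resolving the weight along the incline: the component pulling the crate down the slope is mg sin 29.05° = 25 × 10 × 0.4856 = 121.400 N, and the normal force is N = mg cos 29.05° = 25 × 10 × 0.8742 = 218.550 N.
With no friction the net force along the incline is 121.400 N, so a = g sin 29.05° = 121.400 / 25 = 4.8560 m/s².

4.86 m/s²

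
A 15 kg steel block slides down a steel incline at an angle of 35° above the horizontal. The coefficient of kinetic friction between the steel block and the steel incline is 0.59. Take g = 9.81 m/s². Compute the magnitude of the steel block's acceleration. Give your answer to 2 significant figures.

0.89 m/s²

Resolving the weight along the incline: the component pulling the steel block down the slope is mg sin 35° = 15 × 9.81 × 0.5736 = 84.405 N, and the normal force is N = mg cos 35° = 15 × 9.81 × 0.8192 = 120.545 N.
Kinetic friction acts up the slope with magnitude f = μN = 0.59 × 120.545 = 71.122 N.
Net force along the incline is 84.405 − 71.122 = 13.283 N, so a = 13.283 / 15 = 0.8855 m/s².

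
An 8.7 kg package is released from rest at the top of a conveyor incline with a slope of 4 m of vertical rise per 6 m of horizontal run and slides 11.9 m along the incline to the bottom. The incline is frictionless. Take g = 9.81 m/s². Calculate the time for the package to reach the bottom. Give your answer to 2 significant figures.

The weight component along the incline is mg sin 33.69° = 47.342 N and the normal force is N = mg cos 33.69° = 71.013 N.
With no friction, a = g sin 33.69° = 5.4416 m/s².
Starting from rest, L = ½at², so t = √(2L/a) = √(2 × 11.9 / 5.4416) = 2.0913 s.

2.1 s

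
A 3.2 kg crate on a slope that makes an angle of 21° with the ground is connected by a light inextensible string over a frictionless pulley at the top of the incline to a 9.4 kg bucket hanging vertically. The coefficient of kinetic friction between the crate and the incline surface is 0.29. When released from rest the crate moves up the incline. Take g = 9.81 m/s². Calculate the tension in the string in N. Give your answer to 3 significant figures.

38.2 N

For the crate on the incline: the weight component along the slope is m₁g sin 21° = 3.2 × 9.81 × 0.3584 = 11.251 N and the normal force is N = m₁g cos 21° = 29.307 N.
Kinetic friction opposes the crate's motion up the incline: f = μN = 0.29 × 29.307 = 8.499 N acting down the slope.
Newton's second law for the crate (up-slope positive): T − 11.251 − 8.499 = 3.2 a. For the hanging bucket (downward positive): 9.4 × 9.81 − T = 9.4 a.
Adding the two equations eliminates T: 72.464 = 12.6 a, so a = 5.7511 m/s².
Then from the hanging bucket's equation, T = 9.4 × (9.81 − 5.7511) = 38.154 N.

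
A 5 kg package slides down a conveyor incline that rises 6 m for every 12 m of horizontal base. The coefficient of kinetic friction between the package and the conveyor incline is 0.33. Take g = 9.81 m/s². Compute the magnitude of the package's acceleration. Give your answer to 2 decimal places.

Resolving the weight along the incline: the component pulling the package down the slope is mg sin 26.57° = 5 × 9.81 × 0.4472 = 21.935 N, and the normal force is N = mg cos 26.57° = 5 × 9.81 × 0.8944 = 43.870 N.
Kinetic friction acts up the slope with magnitude f = μN = 0.33 × 43.870 = 14.477 N.
Net force along the incline is 21.935 − 14.477 = 7.458 N, so a = 7.458 / 5 = 1.4916 m/s².

1.49 m/s²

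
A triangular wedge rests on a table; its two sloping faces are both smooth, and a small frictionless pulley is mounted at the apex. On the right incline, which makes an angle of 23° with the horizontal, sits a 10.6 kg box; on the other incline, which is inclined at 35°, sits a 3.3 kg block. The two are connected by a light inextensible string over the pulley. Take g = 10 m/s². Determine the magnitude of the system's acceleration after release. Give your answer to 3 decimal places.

1.618 m/s²

Resolve each weight along its own incline: the 10.6 kg mass has component 10.6 × 10 × sin 23° = 41.417 N down its slope, and the 3.3 kg mass has 3.3 × 10 × sin 35° = 18.928 N down its slope.
The 10.6 kg side's 41.417 N exceeds the other side's 18.928 N, so that mass slides down and the 3.3 kg mass slides up. Taking that direction as positive, Newton's second law for the whole system gives 41.417 − 18.928 = (10.6 + 3.3) a, so a = 22.489 / 13.9 = 1.6179 m/s².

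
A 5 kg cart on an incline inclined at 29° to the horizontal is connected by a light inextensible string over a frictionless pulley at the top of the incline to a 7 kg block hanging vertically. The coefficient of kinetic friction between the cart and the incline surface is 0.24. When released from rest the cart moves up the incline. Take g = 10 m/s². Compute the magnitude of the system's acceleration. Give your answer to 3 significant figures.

2.94 m/s²

For the cart on the incline: the weight component along the slope is m₁g sin 29° = 5 × 10 × 0.4848 = 24.240 N and the normal force is N = m₁g cos 29° = 43.731 N.
Kinetic friction opposes the cart's motion up the incline: f = μN = 0.24 × 43.731 = 10.495 N acting down the slope.
Newton's second law for the cart (up-slope positive): T − 24.240 − 10.495 = 5 a. For the hanging block (downward positive): 7 × 10 − T = 7 a.
Adding the two equations eliminates T: 35.265 = 12 a, so a = 2.9388 m/s².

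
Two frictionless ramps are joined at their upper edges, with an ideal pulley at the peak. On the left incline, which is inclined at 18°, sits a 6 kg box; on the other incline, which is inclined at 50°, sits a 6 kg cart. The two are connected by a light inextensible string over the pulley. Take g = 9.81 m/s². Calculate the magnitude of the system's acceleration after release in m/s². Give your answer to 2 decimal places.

Resolve each weight along its own incline: the 6 kg mass has component 6 × 9.81 × sin 18° = 18.189 N down its slope, and the 6 kg mass has 6 × 9.81 × sin 50° = 45.089 N down its slope.
The 6 kg side's 45.089 N exceeds the other side's 18.189 N, so that mass slides down and the 6 kg mass slides up. Taking that direction as positive, Newton's second law for the whole system gives 45.089 − 18.189 = (6 + 6) a, so a = 26.900 / 12 = 2.2417 m/s².

2.24 m/s²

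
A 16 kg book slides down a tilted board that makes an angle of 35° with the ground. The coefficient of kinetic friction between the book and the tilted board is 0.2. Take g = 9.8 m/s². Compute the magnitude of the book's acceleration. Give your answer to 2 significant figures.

Resolving the weight along the incline: the component pulling the book down the slope is mg sin 35° = 16 × 9.8 × 0.5736 = 89.940 N, and the normal force is N = mg cos 35° = 16 × 9.8 × 0.8192 = 128.451 N.
Kinetic friction acts up the slope with magnitude f = μN = 0.2 × 128.451 = 25.690 N.
Net force along the incline is 89.940 − 25.690 = 64.250 N, so a = 64.250 / 16 = 4.0156 m/s².

4.0 m/s²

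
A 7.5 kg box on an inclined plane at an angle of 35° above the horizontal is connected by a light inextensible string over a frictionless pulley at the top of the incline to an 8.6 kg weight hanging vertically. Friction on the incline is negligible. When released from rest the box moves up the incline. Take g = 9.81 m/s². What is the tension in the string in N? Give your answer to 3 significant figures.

61.8 N

For the box on the incline: the weight component along the slope is m₁g sin 35° = 7.5 × 9.81 × 0.5736 = 42.203 N and the normal force is N = m₁g cos 35° = 60.269 N.
Newton's second law for the box (up-slope positive): T − 42.203 = 7.5 a. For the hanging weight (downward positive): 8.6 × 9.81 − T = 8.6 a.
Adding the two equations eliminates T: 42.163 = 16.1 a, so a = 2.6188 m/s².
Then from the hanging weight's equation, T = 8.6 × (9.81 − 2.6188) = 61.844 N.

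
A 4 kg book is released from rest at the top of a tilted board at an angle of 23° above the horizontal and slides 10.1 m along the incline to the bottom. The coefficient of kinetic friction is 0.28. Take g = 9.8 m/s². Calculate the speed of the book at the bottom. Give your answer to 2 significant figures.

The weight component along the incline is mg sin 23° = 15.317 N and the normal force is N = mg cos 23° = 36.084 N.
Friction up the slope is f = μN = 0.28 × 36.084 = 10.104 N, so the net downslope force is 15.317 − 10.104 = 5.213 N and a = 5.213 / 4 = 1.3033 m/s².
Starting from rest over a distance of 10.1 m, v² = 2aL = 2 × 1.3033 × 10.1 = 26.3267, so v = 5.1310 m/s.

5.1 m/s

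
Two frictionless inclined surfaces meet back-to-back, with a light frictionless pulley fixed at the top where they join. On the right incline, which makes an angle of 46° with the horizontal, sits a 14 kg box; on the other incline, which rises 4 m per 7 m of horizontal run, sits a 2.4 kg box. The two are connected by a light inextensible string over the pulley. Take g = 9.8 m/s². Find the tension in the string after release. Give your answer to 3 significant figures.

24.4 N

Resolve each weight along its own incline: the 14 kg mass has component 14 × 9.8 × sin 46° = 98.693 N down its slope, and the 2.4 kg mass has 2.4 × 9.8 × sin 29.74° = 11.669 N down its slope.
The 14 kg side's 98.693 N exceeds the other side's 11.669 N, so that mass slides down and the 2.4 kg mass slides up. Taking that direction as positive, Newton's second law for the whole system gives 98.693 − 11.669 = (14 + 2.4) a, so a = 87.024 / 16.4 = 5.3063 m/s².
For the 2.4 kg mass (up-slope positive): T − 11.669 = 2.4 × 5.3063, so T = 24.404 N.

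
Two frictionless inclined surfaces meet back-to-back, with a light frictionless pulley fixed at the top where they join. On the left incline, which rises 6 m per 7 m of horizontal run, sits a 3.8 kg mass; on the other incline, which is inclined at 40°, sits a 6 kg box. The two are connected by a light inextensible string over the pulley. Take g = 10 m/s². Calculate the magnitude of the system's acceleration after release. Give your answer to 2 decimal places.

1.41 m/s²

Resolve each weight along its own incline: the 3.8 kg mass has component 3.8 × 10 × sin 40.60° = 24.730 N down its slope, and the 6 kg mass has 6 × 10 × sin 40° = 38.567 N down its slope.
The 6 kg side's 38.567 N exceeds the other side's 24.730 N, so that mass slides down and the 3.8 kg mass slides up. Taking that direction as positive, Newton's second law for the whole system gives 38.567 − 24.730 = (3.8 + 6) a, so a = 13.837 / 9.8 = 1.4119 m/s².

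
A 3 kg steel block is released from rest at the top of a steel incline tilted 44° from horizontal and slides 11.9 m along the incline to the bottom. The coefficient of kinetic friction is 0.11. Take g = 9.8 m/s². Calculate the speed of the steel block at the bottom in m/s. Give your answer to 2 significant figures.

12 m/s

The weight component along the incline is mg sin 44° = 20.423 N and the normal force is N = mg cos 44° = 21.149 N.
Friction up the slope is f = μN = 0.11 × 21.149 = 2.326 N, so the net downslope force is 20.423 − 2.326 = 18.097 N and a = 18.097 / 3 = 6.0323 m/s².
Starting from rest over a distance of 11.9 m, v² = 2aL = 2 × 6.0323 × 11.9 = 143.5687, so v = 11.9820 m/s.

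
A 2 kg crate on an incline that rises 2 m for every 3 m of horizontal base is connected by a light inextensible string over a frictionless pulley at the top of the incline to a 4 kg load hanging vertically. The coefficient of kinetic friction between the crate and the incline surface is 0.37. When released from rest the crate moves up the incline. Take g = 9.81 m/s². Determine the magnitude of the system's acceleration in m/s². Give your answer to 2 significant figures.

For the crate on the incline: the weight component along the slope is m₁g sin 33.69° = 2 × 9.81 × 0.5547 = 10.883 N and the normal force is N = m₁g cos 33.69° = 16.325 N.
Kinetic friction opposes the crate's motion up the incline: f = μN = 0.37 × 16.325 = 6.040 N acting down the slope.
Newton's second law for the crate (up-slope positive): T − 10.883 − 6.040 = 2 a. For the hanging load (downward positive): 4 × 9.81 − T = 4 a.
Adding the two equations eliminates T: 22.317 = 6 a, so a = 3.7195 m/s².

3.7 m/s²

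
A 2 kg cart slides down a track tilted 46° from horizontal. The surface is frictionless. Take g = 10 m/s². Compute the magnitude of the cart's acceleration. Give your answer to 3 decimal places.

Resolving the weight along the incline: the component pulling the cart down the slope is mg sin 46° = 2 × 10 × 0.7193 = 14.386 N, and the normal force is N = mg cos 46° = 2 × 10 × 0.6947 = 13.894 N.
With no friction the net force along the incline is 14.386 N, so a = g sin 46° = 14.386 / 2 = 7.1930 m/s².

7.193 m/s²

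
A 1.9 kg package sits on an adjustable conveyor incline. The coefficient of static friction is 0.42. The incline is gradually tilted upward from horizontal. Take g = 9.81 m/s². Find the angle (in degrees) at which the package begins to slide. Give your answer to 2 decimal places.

22.78°

At the threshold of sliding, static friction is at its maximum μ_s N and exactly balances the weight component along the incline: mg sin θ = μ_s mg cos θ.
Hence tan θ = μ_s = 0.42, so θ = arctan(0.42) = 22.7824°.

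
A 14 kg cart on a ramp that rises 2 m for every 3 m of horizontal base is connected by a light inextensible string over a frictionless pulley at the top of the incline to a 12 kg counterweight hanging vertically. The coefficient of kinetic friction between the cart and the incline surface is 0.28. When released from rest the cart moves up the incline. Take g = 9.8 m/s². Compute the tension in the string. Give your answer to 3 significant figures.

For the cart on the incline: the weight component along the slope is m₁g sin 33.69° = 14 × 9.8 × 0.5547 = 76.105 N and the normal force is N = m₁g cos 33.69° = 114.157 N.
Kinetic friction opposes the cart's motion up the incline: f = μN = 0.28 × 114.157 = 31.964 N acting down the slope.
Newton's second law for the cart (up-slope positive): T − 76.105 − 31.964 = 14 a. For the hanging counterweight (downward positive): 12 × 9.8 − T = 12 a.
Adding the two equations eliminates T: 9.531 = 26 a, so a = 0.3666 m/s².
Then from the hanging counterweight's equation, T = 12 × (9.8 − 0.3666) = 113.201 N.

113 N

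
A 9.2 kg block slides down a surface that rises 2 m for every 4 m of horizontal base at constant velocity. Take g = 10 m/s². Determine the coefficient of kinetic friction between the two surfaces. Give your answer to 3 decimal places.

0.500

At constant velocity the net force along the incline is zero: mg sin 26.57° = μ mg cos 26.57°.
So μ = tan 26.57° = 0.4472 / 0.8944 = 0.5000.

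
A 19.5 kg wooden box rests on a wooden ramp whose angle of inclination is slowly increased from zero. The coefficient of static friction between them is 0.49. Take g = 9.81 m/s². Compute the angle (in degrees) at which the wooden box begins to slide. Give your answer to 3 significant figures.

At the threshold of sliding, static friction is at its maximum μ_s N and exactly balances the weight component along the incline: mg sin θ = μ_s mg cos θ.
Hence tan θ = μ_s = 0.49, so θ = arctan(0.49) = 26.1049°.

26.1°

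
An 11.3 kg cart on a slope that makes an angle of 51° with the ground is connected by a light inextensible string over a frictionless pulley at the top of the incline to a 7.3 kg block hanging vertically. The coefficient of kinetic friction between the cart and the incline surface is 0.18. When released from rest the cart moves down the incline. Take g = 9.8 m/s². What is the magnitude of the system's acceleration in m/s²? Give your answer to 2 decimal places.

For the cart on the incline: the weight component along the slope is m₁g sin 51° = 11.3 × 9.8 × 0.7771 = 86.056 N and the normal force is N = m₁g cos 51° = 69.691 N.
Kinetic friction opposes the cart's motion down the incline: f = μN = 0.18 × 69.691 = 12.544 N acting up the slope.
Newton's second law for the cart (down-slope positive): 86.056 − 12.544 − T = 11.3 a. For the hanging block (upward positive): T − 7.3 × 9.8 = 7.3 a.
Adding the two equations eliminates T: 1.972 = 18.6 a, so a = 0.1060 m/s².

0.11 m/s²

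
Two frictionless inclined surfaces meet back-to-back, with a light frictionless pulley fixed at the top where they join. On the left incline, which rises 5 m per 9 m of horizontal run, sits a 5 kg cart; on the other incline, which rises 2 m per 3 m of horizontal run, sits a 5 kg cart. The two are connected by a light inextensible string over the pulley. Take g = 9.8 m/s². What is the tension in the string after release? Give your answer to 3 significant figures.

Resolve each weight along its own incline: the 5 kg mass has component 5 × 9.8 × sin 29.05° = 23.797 N down its slope, and the 5 kg mass has 5 × 9.8 × sin 33.69° = 27.180 N down its slope.
The 5 kg side's 27.180 N exceeds the other side's 23.797 N, so that mass slides down and the 5 kg mass slides up. Taking that direction as positive, Newton's second law for the whole system gives 27.180 − 23.797 = (5 + 5) a, so a = 3.383 / 10 = 0.3383 m/s².
For the 5 kg mass (up-slope positive): T − 23.797 = 5 × 0.3383, so T = 25.489 N.

25.5 N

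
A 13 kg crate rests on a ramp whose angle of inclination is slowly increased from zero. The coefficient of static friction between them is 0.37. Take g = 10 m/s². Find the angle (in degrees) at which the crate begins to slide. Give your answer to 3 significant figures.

At the threshold of sliding, static friction is at its maximum μ_s N and exactly balances the weight component along the incline: mg sin θ = μ_s mg cos θ.
Hence tan θ = μ_s = 0.37, so θ = arctan(0.37) = 20.3045°.

20.3°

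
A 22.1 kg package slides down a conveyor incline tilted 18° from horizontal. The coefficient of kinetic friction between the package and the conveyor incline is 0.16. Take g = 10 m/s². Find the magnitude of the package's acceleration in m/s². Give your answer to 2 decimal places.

1.57 m/s²

Resolving the weight along the incline: the component pulling the package down the slope is mg sin 18° = 22.1 × 10 × 0.3090 = 68.289 N, and the normal force is N = mg cos 18° = 22.1 × 10 × 0.9511 = 210.193 N.
Kinetic friction acts up the slope with magnitude f = μN = 0.16 × 210.193 = 33.631 N.
Net force along the incline is 68.289 − 33.631 = 34.658 N, so a = 34.658 / 22.1 = 1.5682 m/s².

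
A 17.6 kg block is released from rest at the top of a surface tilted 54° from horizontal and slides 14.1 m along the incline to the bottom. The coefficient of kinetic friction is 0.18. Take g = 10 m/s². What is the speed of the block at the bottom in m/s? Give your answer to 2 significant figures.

The weight component along the incline is mg sin 54° = 142.387 N and the normal force is N = mg cos 54° = 103.450 N.
Friction up the slope is f = μN = 0.18 × 103.450 = 18.621 N, so the net downslope force is 142.387 − 18.621 = 123.766 N and a = 123.766 / 17.6 = 7.0322 m/s².
Starting from rest over a distance of 14.1 m, v² = 2aL = 2 × 7.0322 × 14.1 = 198.3080, so v = 14.0822 m/s.

14 m/s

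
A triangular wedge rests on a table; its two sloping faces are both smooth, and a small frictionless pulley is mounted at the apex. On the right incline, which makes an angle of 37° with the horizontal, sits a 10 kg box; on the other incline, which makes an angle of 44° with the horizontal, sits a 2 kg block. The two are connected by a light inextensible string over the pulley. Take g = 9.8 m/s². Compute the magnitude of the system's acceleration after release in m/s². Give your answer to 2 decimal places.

Resolve each weight along its own incline: the 10 kg mass has component 10 × 9.8 × sin 37° = 58.978 N down its slope, and the 2 kg mass has 2 × 9.8 × sin 44° = 13.615 N down its slope.
The 10 kg side's 58.978 N exceeds the other side's 13.615 N, so that mass slides down and the 2 kg mass slides up. Taking that direction as positive, Newton's second law for the whole system gives 58.978 − 13.615 = (10 + 2) a, so a = 45.363 / 12 = 3.7803 m/s².

3.78 m/s²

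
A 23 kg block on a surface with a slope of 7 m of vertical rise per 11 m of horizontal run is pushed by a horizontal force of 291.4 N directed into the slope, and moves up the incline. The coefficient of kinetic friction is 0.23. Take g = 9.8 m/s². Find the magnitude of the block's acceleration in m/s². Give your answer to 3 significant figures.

The horizontal push has components F cos 32.47° = 291.4 × 0.8437 = 245.854 N up the incline and F sin 32.47° = 291.4 × 0.5369 = 156.453 N pressing into the surface.
The normal force is therefore N = mg cos 32.47° + F sin 32.47° = 190.170 + 156.453 = 346.623 N, and kinetic friction down the slope is μN = 0.23 × 346.623 = 79.723 N.
Along the incline: F cos 32.47° − mg sin 32.47° − μN = ma, so 245.854 − 121.017 − 79.723 = 23 a, giving a = 1.9615 m/s².

1.96 m/s²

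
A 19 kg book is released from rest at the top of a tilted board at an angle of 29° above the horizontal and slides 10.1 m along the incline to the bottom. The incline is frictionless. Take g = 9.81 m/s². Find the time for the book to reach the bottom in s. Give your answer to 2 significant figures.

The weight component along the incline is mg sin 29° = 90.364 N and the normal force is N = mg cos 29° = 163.020 N.
With no friction, a = g sin 29° = 4.7560 m/s².
Starting from rest, L = ½at², so t = √(2L/a) = √(2 × 10.1 / 4.7560) = 2.0609 s.

2.1 s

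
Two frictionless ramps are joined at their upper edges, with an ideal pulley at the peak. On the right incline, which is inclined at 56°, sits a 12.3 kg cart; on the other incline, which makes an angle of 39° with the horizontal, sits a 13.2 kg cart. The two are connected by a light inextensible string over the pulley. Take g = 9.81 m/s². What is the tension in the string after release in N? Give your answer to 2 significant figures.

91 N

Resolve each weight along its own incline: the 12.3 kg mass has component 12.3 × 9.81 × sin 56° = 100.034 N down its slope, and the 13.2 kg mass has 13.2 × 9.81 × sin 39° = 81.492 N down its slope.
The 12.3 kg side's 100.034 N exceeds the other side's 81.492 N, so that mass slides down and the 13.2 kg mass slides up. Taking that direction as positive, Newton's second law for the whole system gives 100.034 − 81.492 = (12.3 + 13.2) a, so a = 18.542 / 25.5 = 0.7271 m/s².
For the 13.2 kg mass (up-slope positive): T − 81.492 = 13.2 × 0.7271, so T = 91.090 N.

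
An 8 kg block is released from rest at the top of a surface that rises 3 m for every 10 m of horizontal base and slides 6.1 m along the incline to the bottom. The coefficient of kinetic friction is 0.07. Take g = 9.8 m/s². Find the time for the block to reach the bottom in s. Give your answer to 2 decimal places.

2.38 s

The weight component along the incline is mg sin 16.70° = 22.528 N and the normal force is N = mg cos 16.70° = 75.094 N.
Friction up the slope is f = μN = 0.07 × 75.094 = 5.257 N, so the net downslope force is 22.528 − 5.257 = 17.271 N and a = 17.271 / 8 = 2.1589 m/s².
Starting from rest, L = ½at², so t = √(2L/a) = √(2 × 6.1 / 2.1589) = 2.3772 s.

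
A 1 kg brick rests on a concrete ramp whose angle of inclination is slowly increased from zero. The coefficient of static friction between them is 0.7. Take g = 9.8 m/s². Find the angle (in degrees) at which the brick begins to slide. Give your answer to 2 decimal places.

At the threshold of sliding, static friction is at its maximum μ_s N and exactly balances the weight component along the incline: mg sin θ = μ_s mg cos θ.
Hence tan θ = μ_s = 0.7, so θ = arctan(0.7) = 34.9920°.

34.99°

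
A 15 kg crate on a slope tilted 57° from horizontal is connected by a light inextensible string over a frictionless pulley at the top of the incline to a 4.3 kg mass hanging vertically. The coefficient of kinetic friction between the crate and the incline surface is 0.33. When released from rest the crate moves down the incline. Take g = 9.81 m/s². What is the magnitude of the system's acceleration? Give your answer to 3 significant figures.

For the crate on the incline: the weight component along the slope is m₁g sin 57° = 15 × 9.81 × 0.8387 = 123.415 N and the normal force is N = m₁g cos 57° = 80.144 N.
Kinetic friction opposes the crate's motion down the incline: f = μN = 0.33 × 80.144 = 26.448 N acting up the slope.
Newton's second law for the crate (down-slope positive): 123.415 − 26.448 − T = 15 a. For the hanging mass (upward positive): T − 4.3 × 9.81 = 4.3 a.
Adding the two equations eliminates T: 54.784 = 19.3 a, so a = 2.8385 m/s².

2.84 m/s²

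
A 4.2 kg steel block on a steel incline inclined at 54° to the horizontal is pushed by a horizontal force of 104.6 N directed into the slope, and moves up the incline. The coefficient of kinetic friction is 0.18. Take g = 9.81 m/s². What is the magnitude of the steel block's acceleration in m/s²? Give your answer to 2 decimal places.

2.04 m/s²

The horizontal push has components F cos 54° = 104.6 × 0.5878 = 61.484 N up the incline and F sin 54° = 104.6 × 0.8090 = 84.621 N pressing into the surface.
The normal force is therefore N = mg cos 54° + F sin 54° = 24.219 + 84.621 = 108.840 N, and kinetic friction down the slope is μN = 0.18 × 108.840 = 19.591 N.
Along the incline: F cos 54° − mg sin 54° − μN = ma, so 61.484 − 33.332 − 19.591 = 4.2 a, giving a = 2.0383 m/s².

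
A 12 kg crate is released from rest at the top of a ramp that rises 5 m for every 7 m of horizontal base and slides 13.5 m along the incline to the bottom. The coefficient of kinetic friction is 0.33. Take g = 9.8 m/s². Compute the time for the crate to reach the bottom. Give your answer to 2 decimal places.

2.97 s

The weight component along the incline is mg sin 35.54° = 68.354 N and the normal force is N = mg cos 35.54° = 95.695 N.
Friction up the slope is f = μN = 0.33 × 95.695 = 31.579 N, so the net downslope force is 68.354 − 31.579 = 36.775 N and a = 36.775 / 12 = 3.0646 m/s².
Starting from rest, L = ½at², so t = √(2L/a) = √(2 × 13.5 / 3.0646) = 2.9682 s.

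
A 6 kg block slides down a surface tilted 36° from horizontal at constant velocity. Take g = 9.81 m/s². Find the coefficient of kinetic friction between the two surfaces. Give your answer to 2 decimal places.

At constant velocity the net force along the incline is zero: mg sin 36° = μ mg cos 36°.
So μ = tan 36° = 0.5878 / 0.8090 = 0.7266.

0.73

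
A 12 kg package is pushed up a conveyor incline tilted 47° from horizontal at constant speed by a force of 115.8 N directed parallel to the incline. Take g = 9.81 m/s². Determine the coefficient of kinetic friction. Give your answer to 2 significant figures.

At constant speed ΣF = 0 along the incline. The applied 115.8 N acts up the slope; the weight component mg sin 47° = 86.095 N and kinetic friction μN both act down the slope.
So 115.8 = 86.095 + μ × 80.285, giving μ = (115.8 − 86.095) / 80.285 = 0.3700.

0.37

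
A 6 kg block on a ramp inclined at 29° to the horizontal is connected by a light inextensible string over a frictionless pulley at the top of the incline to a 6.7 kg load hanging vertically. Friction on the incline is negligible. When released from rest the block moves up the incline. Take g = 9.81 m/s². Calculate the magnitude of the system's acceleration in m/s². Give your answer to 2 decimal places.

For the block on the incline: the weight component along the slope is m₁g sin 29° = 6 × 9.81 × 0.4848 = 28.535 N and the normal force is N = m₁g cos 29° = 51.480 N.
Newton's second law for the block (up-slope positive): T − 28.535 = 6 a. For the hanging load (downward positive): 6.7 × 9.81 − T = 6.7 a.
Adding the two equations eliminates T: 37.192 = 12.7 a, so a = 2.9285 m/s².

2.93 m/s²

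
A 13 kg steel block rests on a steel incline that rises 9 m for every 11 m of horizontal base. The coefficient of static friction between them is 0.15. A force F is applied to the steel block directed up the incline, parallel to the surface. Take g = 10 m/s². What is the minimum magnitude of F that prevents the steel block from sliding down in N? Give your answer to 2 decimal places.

67.23 N

The normal force is N = mg cos 39.29° = 100.614 N. With F at its minimum the steel block is on the verge of sliding down, so static friction is at its maximum μ_s N = 0.15 × 100.614 = 15.092 N and acts up the slope.
Equilibrium along the incline: F + μ_s N = mg sin 39.29°, so F = 82.321 − 15.092 = 67.229 N.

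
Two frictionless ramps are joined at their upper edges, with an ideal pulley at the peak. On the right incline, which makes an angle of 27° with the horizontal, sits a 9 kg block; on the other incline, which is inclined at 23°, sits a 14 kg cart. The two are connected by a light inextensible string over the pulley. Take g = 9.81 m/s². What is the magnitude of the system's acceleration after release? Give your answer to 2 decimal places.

0.59 m/s²

Resolve each weight along its own incline: the 9 kg mass has component 9 × 9.81 × sin 27° = 40.083 N down its slope, and the 14 kg mass has 14 × 9.81 × sin 23° = 53.663 N down its slope.
The 14 kg side's 53.663 N exceeds the other side's 40.083 N, so that mass slides down and the 9 kg mass slides up. Taking that direction as positive, Newton's second law for the whole system gives 53.663 − 40.083 = (9 + 14) a, so a = 13.580 / 23 = 0.5904 m/s².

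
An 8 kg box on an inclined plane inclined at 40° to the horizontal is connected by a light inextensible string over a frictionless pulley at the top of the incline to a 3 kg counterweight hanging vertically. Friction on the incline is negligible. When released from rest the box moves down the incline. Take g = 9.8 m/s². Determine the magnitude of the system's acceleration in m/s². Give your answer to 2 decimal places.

1.91 m/s²

For the box on the incline: the weight component along the slope is m₁g sin 40° = 8 × 9.8 × 0.6428 = 50.396 N and the normal force is N = m₁g cos 40° = 60.058 N.
Newton's second law for the box (down-slope positive): 50.396 − T = 8 a. For the hanging counterweight (upward positive): T − 3 × 9.8 = 3 a.
Adding the two equations eliminates T: 20.996 = 11 a, so a = 1.9087 m/s².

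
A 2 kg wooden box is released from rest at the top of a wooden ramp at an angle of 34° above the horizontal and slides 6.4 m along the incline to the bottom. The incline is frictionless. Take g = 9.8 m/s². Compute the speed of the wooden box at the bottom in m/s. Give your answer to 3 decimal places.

8.375 m/s

The weight component along the incline is mg sin 34° = 10.960 N and the normal force is N = mg cos 34° = 16.249 N.
With no friction, a = g sin 34° = 5.4801 m/s².
Starting from rest over a distance of 6.4 m, v² = 2aL = 2 × 5.4801 × 6.4 = 70.1453, so v = 8.3753 m/s.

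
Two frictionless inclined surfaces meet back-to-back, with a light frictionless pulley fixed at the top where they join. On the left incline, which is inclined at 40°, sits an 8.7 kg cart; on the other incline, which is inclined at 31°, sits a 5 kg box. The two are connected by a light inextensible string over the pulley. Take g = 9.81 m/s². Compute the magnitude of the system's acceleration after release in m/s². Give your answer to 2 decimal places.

Resolve each weight along its own incline: the 8.7 kg mass has component 8.7 × 9.81 × sin 40° = 54.860 N down its slope, and the 5 kg mass has 5 × 9.81 × sin 31° = 25.263 N down its slope.
The 8.7 kg side's 54.860 N exceeds the other side's 25.263 N, so that mass slides down and the 5 kg mass slides up. Taking that direction as positive, Newton's second law for the whole system gives 54.860 − 25.263 = (8.7 + 5) a, so a = 29.597 / 13.7 = 2.1604 m/s².

2.16 m/s²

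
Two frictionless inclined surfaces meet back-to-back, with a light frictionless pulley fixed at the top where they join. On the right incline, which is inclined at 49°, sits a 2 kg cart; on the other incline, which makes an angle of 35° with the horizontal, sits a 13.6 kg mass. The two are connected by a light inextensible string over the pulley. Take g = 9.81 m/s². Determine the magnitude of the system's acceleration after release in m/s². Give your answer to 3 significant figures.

3.96 m/s²

Resolve each weight along its own incline: the 2 kg mass has component 2 × 9.81 × sin 49° = 14.807 N down its slope, and the 13.6 kg mass has 13.6 × 9.81 × sin 35° = 76.524 N down its slope.
The 13.6 kg side's 76.524 N exceeds the other side's 14.807 N, so that mass slides down and the 2 kg mass slides up. Taking that direction as positive, Newton's second law for the whole system gives 76.524 − 14.807 = (2 + 13.6) a, so a = 61.717 / 15.6 = 3.9562 m/s².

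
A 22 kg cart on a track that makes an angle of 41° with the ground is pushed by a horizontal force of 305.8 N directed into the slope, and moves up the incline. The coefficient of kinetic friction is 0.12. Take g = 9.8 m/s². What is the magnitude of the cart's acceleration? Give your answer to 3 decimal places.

2.079 m/s²

The horizontal push has components F cos 41° = 305.8 × 0.7547 = 230.787 N up the incline and F sin 41° = 305.8 × 0.6561 = 200.635 N pressing into the surface.
The normal force is therefore N = mg cos 41° + F sin 41° = 162.713 + 200.635 = 363.348 N, and kinetic friction down the slope is μN = 0.12 × 363.348 = 43.602 N.
Along the incline: F cos 41° − mg sin 41° − μN = ma, so 230.787 − 141.455 − 43.602 = 22 a, giving a = 2.0786 m/s².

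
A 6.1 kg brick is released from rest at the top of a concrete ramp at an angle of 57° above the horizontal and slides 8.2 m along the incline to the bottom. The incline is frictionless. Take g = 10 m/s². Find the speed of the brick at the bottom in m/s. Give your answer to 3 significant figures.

11.7 m/s

The weight component along the incline is mg sin 57° = 51.159 N and the normal force is N = mg cos 57° = 33.223 N.
With no friction, a = g sin 57° = 8.3867 m/s².
Starting from rest over a distance of 8.2 m, v² = 2aL = 2 × 8.3867 × 8.2 = 137.5419, so v = 11.7278 m/s.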